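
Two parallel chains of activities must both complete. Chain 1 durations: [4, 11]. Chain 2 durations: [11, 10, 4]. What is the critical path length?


Path A total = 4 + 11 = 15
Path B total = 11 + 10 + 4 = 25
Critical path = longest path = max(15, 25) = 25

25


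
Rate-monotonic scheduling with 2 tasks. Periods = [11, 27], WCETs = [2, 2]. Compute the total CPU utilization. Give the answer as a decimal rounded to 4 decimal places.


Compute individual utilizations (exact fractions):
  Task 1: C/T = 2/11 (approx. 0.1818)
  Task 2: C/T = 2/27 (approx. 0.0741)
Total utilization U = 2/11 + 2/27 = 76/297
Rounded to 4 decimal places: U = 0.2559
RM (Liu & Layland) bound for 2 tasks = 0.828427; compare with U = 76/297 (approx. 0.255892)
U <= bound, so schedulable by RM sufficient condition.

0.2559


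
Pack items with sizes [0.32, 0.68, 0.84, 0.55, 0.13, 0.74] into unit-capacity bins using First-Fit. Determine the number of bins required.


Place items sequentially using First-Fit:
  Item 0.32 -> new Bin 1
  Item 0.68 -> Bin 1 (now 1.0)
  Item 0.84 -> new Bin 2
  Item 0.55 -> new Bin 3
  Item 0.13 -> Bin 2 (now 0.97)
  Item 0.74 -> new Bin 4
Total bins used = 4

4


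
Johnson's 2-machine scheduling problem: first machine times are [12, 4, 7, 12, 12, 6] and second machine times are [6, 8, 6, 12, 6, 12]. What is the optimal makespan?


Apply Johnson's rule:
  Group 1 (a <= b): [(2, 4, 8), (6, 6, 12), (4, 12, 12)]
  Group 2 (a > b): [(1, 12, 6), (3, 7, 6), (5, 12, 6)]
Optimal job order: [2, 6, 4, 1, 3, 5]
Schedule:
  Job 2: M1 done at 4, M2 done at 12
  Job 6: M1 done at 10, M2 done at 24
  Job 4: M1 done at 22, M2 done at 36
  Job 1: M1 done at 34, M2 done at 42
  Job 3: M1 done at 41, M2 done at 48
  Job 5: M1 done at 53, M2 done at 59
Makespan = 59

59


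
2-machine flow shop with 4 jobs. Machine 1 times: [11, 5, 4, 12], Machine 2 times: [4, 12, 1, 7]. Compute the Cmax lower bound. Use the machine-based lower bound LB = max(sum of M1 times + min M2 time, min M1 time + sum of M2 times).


LB1 = sum(M1 times) + min(M2 times) = 32 + 1 = 33
LB2 = min(M1 times) + sum(M2 times) = 4 + 24 = 28
Lower bound = max(LB1, LB2) = max(33, 28) = 33

33


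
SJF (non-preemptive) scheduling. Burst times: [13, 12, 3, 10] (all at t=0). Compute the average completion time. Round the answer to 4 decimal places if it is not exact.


SJF order (ascending): [3, 10, 12, 13]
Completion times:
  Job 1: burst=3, C=3
  Job 2: burst=10, C=13
  Job 3: burst=12, C=25
  Job 4: burst=13, C=38
Average completion = 79/4 = 19.75

19.75


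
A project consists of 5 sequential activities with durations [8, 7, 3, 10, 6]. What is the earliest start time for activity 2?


Activity 2 starts after activities 1 through 1 complete.
Predecessor durations: [8]
ES = 8 = 8

8


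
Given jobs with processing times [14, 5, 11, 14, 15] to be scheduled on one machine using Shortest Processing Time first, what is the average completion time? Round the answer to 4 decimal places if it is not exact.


Sort jobs by processing time (SPT order): [5, 11, 14, 14, 15]
Compute completion times sequentially:
  Job 1: processing = 5, completes at 5
  Job 2: processing = 11, completes at 16
  Job 3: processing = 14, completes at 30
  Job 4: processing = 14, completes at 44
  Job 5: processing = 15, completes at 59
Sum of completion times = 154
Average completion time = 154/5 = 30.8

30.8


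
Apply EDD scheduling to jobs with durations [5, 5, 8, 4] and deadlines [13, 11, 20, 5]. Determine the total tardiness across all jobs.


Sort by due date (EDD order): [(4, 5), (5, 11), (5, 13), (8, 20)]
Compute completion times and tardiness:
  Job 1: p=4, d=5, C=4, tardiness=max(0,4-5)=0
  Job 2: p=5, d=11, C=9, tardiness=max(0,9-11)=0
  Job 3: p=5, d=13, C=14, tardiness=max(0,14-13)=1
  Job 4: p=8, d=20, C=22, tardiness=max(0,22-20)=2
Total tardiness = 3

3


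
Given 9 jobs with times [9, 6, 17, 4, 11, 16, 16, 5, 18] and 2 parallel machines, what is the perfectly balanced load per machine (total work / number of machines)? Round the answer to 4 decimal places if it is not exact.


Total processing time = 9 + 6 + 17 + 4 + 11 + 16 + 16 + 5 + 18 = 102
Number of machines = 2
Ideal balanced load = 102 / 2 = 51.0

51.0


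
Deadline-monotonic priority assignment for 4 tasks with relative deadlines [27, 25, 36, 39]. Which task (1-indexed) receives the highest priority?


Sort tasks by relative deadline (ascending):
  Task 2: deadline = 25
  Task 1: deadline = 27
  Task 3: deadline = 36
  Task 4: deadline = 39
Priority order (highest first): [2, 1, 3, 4]
Highest priority task = 2

2


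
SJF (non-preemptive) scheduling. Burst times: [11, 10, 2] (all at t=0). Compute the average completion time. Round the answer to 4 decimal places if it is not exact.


SJF order (ascending): [2, 10, 11]
Completion times:
  Job 1: burst=2, C=2
  Job 2: burst=10, C=12
  Job 3: burst=11, C=23
Average completion = 37/3 = 12.3333

12.3333


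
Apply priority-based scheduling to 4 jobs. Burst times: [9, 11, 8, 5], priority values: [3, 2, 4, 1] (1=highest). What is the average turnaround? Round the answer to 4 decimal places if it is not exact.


Sort by priority (ascending = highest first):
Order: [(1, 5), (2, 11), (3, 9), (4, 8)]
Completion times:
  Priority 1, burst=5, C=5
  Priority 2, burst=11, C=16
  Priority 3, burst=9, C=25
  Priority 4, burst=8, C=33
Average turnaround = 79/4 = 19.75

19.75


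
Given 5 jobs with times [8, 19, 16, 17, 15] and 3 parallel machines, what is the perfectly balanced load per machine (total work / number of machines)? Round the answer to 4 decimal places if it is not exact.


Total processing time = 8 + 19 + 16 + 17 + 15 = 75
Number of machines = 3
Ideal balanced load = 75 / 3 = 25.0

25.0


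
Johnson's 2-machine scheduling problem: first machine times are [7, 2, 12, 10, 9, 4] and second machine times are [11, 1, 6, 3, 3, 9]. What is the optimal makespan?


Apply Johnson's rule:
  Group 1 (a <= b): [(6, 4, 9), (1, 7, 11)]
  Group 2 (a > b): [(3, 12, 6), (4, 10, 3), (5, 9, 3), (2, 2, 1)]
Optimal job order: [6, 1, 3, 4, 5, 2]
Schedule:
  Job 6: M1 done at 4, M2 done at 13
  Job 1: M1 done at 11, M2 done at 24
  Job 3: M1 done at 23, M2 done at 30
  Job 4: M1 done at 33, M2 done at 36
  Job 5: M1 done at 42, M2 done at 45
  Job 2: M1 done at 44, M2 done at 46
Makespan = 46

46


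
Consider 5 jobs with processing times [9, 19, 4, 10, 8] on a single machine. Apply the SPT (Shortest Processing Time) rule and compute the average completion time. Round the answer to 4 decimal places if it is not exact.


Sort jobs by processing time (SPT order): [4, 8, 9, 10, 19]
Compute completion times sequentially:
  Job 1: processing = 4, completes at 4
  Job 2: processing = 8, completes at 12
  Job 3: processing = 9, completes at 21
  Job 4: processing = 10, completes at 31
  Job 5: processing = 19, completes at 50
Sum of completion times = 118
Average completion time = 118/5 = 23.6

23.6


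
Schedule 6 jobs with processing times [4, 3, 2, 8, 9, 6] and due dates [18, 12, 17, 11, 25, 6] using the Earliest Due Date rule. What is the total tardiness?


Sort by due date (EDD order): [(6, 6), (8, 11), (3, 12), (2, 17), (4, 18), (9, 25)]
Compute completion times and tardiness:
  Job 1: p=6, d=6, C=6, tardiness=max(0,6-6)=0
  Job 2: p=8, d=11, C=14, tardiness=max(0,14-11)=3
  Job 3: p=3, d=12, C=17, tardiness=max(0,17-12)=5
  Job 4: p=2, d=17, C=19, tardiness=max(0,19-17)=2
  Job 5: p=4, d=18, C=23, tardiness=max(0,23-18)=5
  Job 6: p=9, d=25, C=32, tardiness=max(0,32-25)=7
Total tardiness = 22

22


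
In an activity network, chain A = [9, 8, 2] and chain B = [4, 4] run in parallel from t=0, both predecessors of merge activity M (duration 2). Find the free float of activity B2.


ES(B2) = sum of predecessors on chain B = 4
EF(B2) = ES + duration = 4 + 4 = 8
Successor of B2 is M. ES(M) = max(sum(A), sum(B)) = max(19, 8) = 19
Free float = ES(successor) - EF(current) = 19 - 8 = 11

11


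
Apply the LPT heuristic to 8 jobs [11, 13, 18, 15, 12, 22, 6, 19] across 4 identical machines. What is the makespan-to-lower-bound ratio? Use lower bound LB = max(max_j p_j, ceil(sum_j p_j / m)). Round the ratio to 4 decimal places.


LPT order: [22, 19, 18, 15, 13, 12, 11, 6]
Machine loads after assignment: [28, 30, 30, 28]
LPT makespan = 30
Lower bound = max(max_job, ceil(total/4)) = max(22, 29) = 29
Ratio = 30 / 29 = 1.0345

1.0345


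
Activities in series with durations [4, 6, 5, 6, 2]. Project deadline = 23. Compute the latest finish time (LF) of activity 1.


LF(activity 1) = deadline - sum of successor durations
Successors: activities 2 through 5 with durations [6, 5, 6, 2]
Sum of successor durations = 19
LF = 23 - 19 = 4

4


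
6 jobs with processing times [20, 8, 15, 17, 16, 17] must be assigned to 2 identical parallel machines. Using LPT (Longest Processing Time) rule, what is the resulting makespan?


Sort jobs in decreasing order (LPT): [20, 17, 17, 16, 15, 8]
Assign each job to the least loaded machine:
  Machine 1: jobs [20, 16, 8], load = 44
  Machine 2: jobs [17, 17, 15], load = 49
Makespan = max load = 49

49


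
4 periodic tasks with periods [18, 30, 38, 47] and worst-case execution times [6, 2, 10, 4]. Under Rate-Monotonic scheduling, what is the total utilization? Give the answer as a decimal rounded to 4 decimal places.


Compute individual utilizations (exact fractions):
  Task 1: C/T = 6/18 = 1/3 (approx. 0.3333)
  Task 2: C/T = 2/30 = 1/15 (approx. 0.0667)
  Task 3: C/T = 10/38 = 5/19 (approx. 0.2632)
  Task 4: C/T = 4/47 (approx. 0.0851)
Total utilization U = 1/3 + 1/15 + 5/19 + 4/47 = 3341/4465
Rounded to 4 decimal places: U = 0.7483
RM (Liu & Layland) bound for 4 tasks = 0.756828; compare with U = 3341/4465 (approx. 0.748264)
U <= bound, so schedulable by RM sufficient condition.

0.7483


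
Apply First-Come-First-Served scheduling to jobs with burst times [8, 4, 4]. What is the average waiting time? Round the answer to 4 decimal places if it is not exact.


FCFS order (as given): [8, 4, 4]
Waiting times:
  Job 1: wait = 0
  Job 2: wait = 8
  Job 3: wait = 12
Sum of waiting times = 20
Average waiting time = 20/3 = 6.6667

6.6667


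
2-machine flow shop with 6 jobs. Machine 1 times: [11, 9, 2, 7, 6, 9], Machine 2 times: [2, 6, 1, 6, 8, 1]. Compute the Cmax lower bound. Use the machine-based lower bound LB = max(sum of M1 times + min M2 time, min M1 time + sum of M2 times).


LB1 = sum(M1 times) + min(M2 times) = 44 + 1 = 45
LB2 = min(M1 times) + sum(M2 times) = 2 + 24 = 26
Lower bound = max(LB1, LB2) = max(45, 26) = 45

45


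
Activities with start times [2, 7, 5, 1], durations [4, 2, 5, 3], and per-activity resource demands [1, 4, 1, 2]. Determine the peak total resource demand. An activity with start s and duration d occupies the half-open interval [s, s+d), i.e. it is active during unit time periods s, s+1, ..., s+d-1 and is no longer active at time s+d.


Each activity i is active on [start_i, start_i + duration_i).
Compute total resource usage per time slot:
  t=0: active resources = [], total = 0
  t=1: active resources = [2], total = 2
  t=2: active resources = [1, 2], total = 3
  t=3: active resources = [1, 2], total = 3
  t=4: active resources = [1], total = 1
  t=5: active resources = [1, 1], total = 2
  t=6: active resources = [1], total = 1
  t=7: active resources = [4, 1], total = 5
  t=8: active resources = [4, 1], total = 5
  t=9: active resources = [1], total = 1
Peak resource demand = 5

5


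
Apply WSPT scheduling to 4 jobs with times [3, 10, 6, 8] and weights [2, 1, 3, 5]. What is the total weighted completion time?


Compute p/w ratios and sort ascending (WSPT): [(3, 2), (8, 5), (6, 3), (10, 1)]
Compute weighted completion times:
  Job (p=3,w=2): C=3, w*C=2*3=6
  Job (p=8,w=5): C=11, w*C=5*11=55
  Job (p=6,w=3): C=17, w*C=3*17=51
  Job (p=10,w=1): C=27, w*C=1*27=27
Total weighted completion time = 139

139


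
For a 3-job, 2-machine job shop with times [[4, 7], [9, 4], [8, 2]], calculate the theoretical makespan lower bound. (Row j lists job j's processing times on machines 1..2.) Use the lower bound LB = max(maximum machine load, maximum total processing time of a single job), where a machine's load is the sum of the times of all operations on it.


Machine loads:
  Machine 1: 4 + 9 + 8 = 21
  Machine 2: 7 + 4 + 2 = 13
Max machine load = 21
Job totals:
  Job 1: 11
  Job 2: 13
  Job 3: 10
Max job total = 13
Lower bound = max(21, 13) = 21

21


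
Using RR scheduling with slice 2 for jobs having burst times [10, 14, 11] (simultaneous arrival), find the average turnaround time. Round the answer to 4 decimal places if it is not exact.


Time quantum = 2
Execution trace:
  J1 runs 2 units, time = 2
  J2 runs 2 units, time = 4
  J3 runs 2 units, time = 6
  J1 runs 2 units, time = 8
  J2 runs 2 units, time = 10
  J3 runs 2 units, time = 12
  J1 runs 2 units, time = 14
  J2 runs 2 units, time = 16
  J3 runs 2 units, time = 18
  J1 runs 2 units, time = 20
  J2 runs 2 units, time = 22
  J3 runs 2 units, time = 24
  J1 runs 2 units, time = 26
  J2 runs 2 units, time = 28
  J3 runs 2 units, time = 30
  J2 runs 2 units, time = 32
  J3 runs 1 units, time = 33
  J2 runs 2 units, time = 35
Finish times: [26, 35, 33]
Average turnaround = 94/3 = 31.3333

31.3333


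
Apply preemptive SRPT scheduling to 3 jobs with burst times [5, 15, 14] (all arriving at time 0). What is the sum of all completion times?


Since all jobs arrive at t=0, SRPT equals SPT ordering.
SPT order: [5, 14, 15]
Completion times:
  Job 1: p=5, C=5
  Job 2: p=14, C=19
  Job 3: p=15, C=34
Total completion time = 5 + 19 + 34 = 58

58


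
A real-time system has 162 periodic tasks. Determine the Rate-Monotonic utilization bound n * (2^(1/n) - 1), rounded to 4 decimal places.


Compute 2^(1/162) = 1.0042878529
Subtract 1: 1.0042878529 - 1 = 0.0042878529
Multiply by n: 162 * 0.0042878529 = 0.6946321698
Round to 4 dp: 0.6946

0.6946


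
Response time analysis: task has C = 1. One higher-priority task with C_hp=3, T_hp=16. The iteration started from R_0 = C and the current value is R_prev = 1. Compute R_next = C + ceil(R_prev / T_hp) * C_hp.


R_next = C + ceil(R_prev / T_hp) * C_hp
ceil(1 / 16) = ceil(0.0625) = 1
Interference = 1 * 3 = 3
R_next = 1 + 3 = 4

4


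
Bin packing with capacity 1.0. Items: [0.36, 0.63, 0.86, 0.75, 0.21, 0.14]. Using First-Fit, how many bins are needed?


Place items sequentially using First-Fit:
  Item 0.36 -> new Bin 1
  Item 0.63 -> Bin 1 (now 0.99)
  Item 0.86 -> new Bin 2
  Item 0.75 -> new Bin 3
  Item 0.21 -> Bin 3 (now 0.96)
  Item 0.14 -> Bin 2 (now 1.0)
Total bins used = 3

3


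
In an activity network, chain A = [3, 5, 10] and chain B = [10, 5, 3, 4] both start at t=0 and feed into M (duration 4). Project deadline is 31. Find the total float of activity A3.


Forward pass: ES(A3) = sum of predecessors on chain A = 8
EF = ES + duration = 8 + 10 = 18
Backward pass: LF(M) = deadline = 31; LS(M) = 31 - 4 = 27
LF(A3) = LS(M) - sum(successors on chain A) = 27 - 0 = 27
LS = LF - duration = 27 - 10 = 17
Total float = LS - ES = 17 - 8 = 9

9


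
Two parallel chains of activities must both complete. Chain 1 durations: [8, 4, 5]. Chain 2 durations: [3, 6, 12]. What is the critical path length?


Path A total = 8 + 4 + 5 = 17
Path B total = 3 + 6 + 12 = 21
Critical path = longest path = max(17, 21) = 21

21


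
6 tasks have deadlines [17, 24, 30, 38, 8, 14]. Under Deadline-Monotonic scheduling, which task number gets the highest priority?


Sort tasks by relative deadline (ascending):
  Task 5: deadline = 8
  Task 6: deadline = 14
  Task 1: deadline = 17
  Task 2: deadline = 24
  Task 3: deadline = 30
  Task 4: deadline = 38
Priority order (highest first): [5, 6, 1, 2, 3, 4]
Highest priority task = 5

5


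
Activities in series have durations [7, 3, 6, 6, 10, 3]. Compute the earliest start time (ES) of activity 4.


Activity 4 starts after activities 1 through 3 complete.
Predecessor durations: [7, 3, 6]
ES = 7 + 3 + 6 = 16

16


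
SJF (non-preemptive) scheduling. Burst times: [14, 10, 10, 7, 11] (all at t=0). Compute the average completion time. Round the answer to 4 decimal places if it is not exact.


SJF order (ascending): [7, 10, 10, 11, 14]
Completion times:
  Job 1: burst=7, C=7
  Job 2: burst=10, C=17
  Job 3: burst=10, C=27
  Job 4: burst=11, C=38
  Job 5: burst=14, C=52
Average completion = 141/5 = 28.2

28.2


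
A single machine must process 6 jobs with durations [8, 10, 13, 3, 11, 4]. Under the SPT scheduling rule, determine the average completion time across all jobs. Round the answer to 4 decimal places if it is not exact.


Sort jobs by processing time (SPT order): [3, 4, 8, 10, 11, 13]
Compute completion times sequentially:
  Job 1: processing = 3, completes at 3
  Job 2: processing = 4, completes at 7
  Job 3: processing = 8, completes at 15
  Job 4: processing = 10, completes at 25
  Job 5: processing = 11, completes at 36
  Job 6: processing = 13, completes at 49
Sum of completion times = 135
Average completion time = 135/6 = 22.5

22.5


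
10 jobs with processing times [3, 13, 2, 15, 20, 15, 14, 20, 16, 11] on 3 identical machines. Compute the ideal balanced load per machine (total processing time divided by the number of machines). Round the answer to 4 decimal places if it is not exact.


Total processing time = 3 + 13 + 2 + 15 + 20 + 15 + 14 + 20 + 16 + 11 = 129
Number of machines = 3
Ideal balanced load = 129 / 3 = 43.0

43.0


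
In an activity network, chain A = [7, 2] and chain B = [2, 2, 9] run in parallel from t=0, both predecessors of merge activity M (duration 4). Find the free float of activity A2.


ES(A2) = sum of predecessors on chain A = 7
EF(A2) = ES + duration = 7 + 2 = 9
Successor of A2 is M. ES(M) = max(sum(A), sum(B)) = max(9, 13) = 13
Free float = ES(successor) - EF(current) = 13 - 9 = 4

4


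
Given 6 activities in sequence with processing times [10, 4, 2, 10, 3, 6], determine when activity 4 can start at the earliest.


Activity 4 starts after activities 1 through 3 complete.
Predecessor durations: [10, 4, 2]
ES = 10 + 4 + 2 = 16

16


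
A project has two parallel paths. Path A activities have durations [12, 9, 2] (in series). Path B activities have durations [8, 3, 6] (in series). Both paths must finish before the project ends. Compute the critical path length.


Path A total = 12 + 9 + 2 = 23
Path B total = 8 + 3 + 6 = 17
Critical path = longest path = max(23, 17) = 23

23


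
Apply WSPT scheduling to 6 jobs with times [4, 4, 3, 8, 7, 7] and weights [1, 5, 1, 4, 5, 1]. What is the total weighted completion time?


Compute p/w ratios and sort ascending (WSPT): [(4, 5), (7, 5), (8, 4), (3, 1), (4, 1), (7, 1)]
Compute weighted completion times:
  Job (p=4,w=5): C=4, w*C=5*4=20
  Job (p=7,w=5): C=11, w*C=5*11=55
  Job (p=8,w=4): C=19, w*C=4*19=76
  Job (p=3,w=1): C=22, w*C=1*22=22
  Job (p=4,w=1): C=26, w*C=1*26=26
  Job (p=7,w=1): C=33, w*C=1*33=33
Total weighted completion time = 232

232


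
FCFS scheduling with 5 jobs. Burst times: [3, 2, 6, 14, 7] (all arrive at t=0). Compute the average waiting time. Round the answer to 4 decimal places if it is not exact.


FCFS order (as given): [3, 2, 6, 14, 7]
Waiting times:
  Job 1: wait = 0
  Job 2: wait = 3
  Job 3: wait = 5
  Job 4: wait = 11
  Job 5: wait = 25
Sum of waiting times = 44
Average waiting time = 44/5 = 8.8

8.8


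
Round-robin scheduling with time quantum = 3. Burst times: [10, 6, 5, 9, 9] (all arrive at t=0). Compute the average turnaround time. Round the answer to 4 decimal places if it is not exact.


Time quantum = 3
Execution trace:
  J1 runs 3 units, time = 3
  J2 runs 3 units, time = 6
  J3 runs 3 units, time = 9
  J4 runs 3 units, time = 12
  J5 runs 3 units, time = 15
  J1 runs 3 units, time = 18
  J2 runs 3 units, time = 21
  J3 runs 2 units, time = 23
  J4 runs 3 units, time = 26
  J5 runs 3 units, time = 29
  J1 runs 3 units, time = 32
  J4 runs 3 units, time = 35
  J5 runs 3 units, time = 38
  J1 runs 1 units, time = 39
Finish times: [39, 21, 23, 35, 38]
Average turnaround = 156/5 = 31.2

31.2


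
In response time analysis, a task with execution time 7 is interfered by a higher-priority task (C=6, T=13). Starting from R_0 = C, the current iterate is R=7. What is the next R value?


R_next = C + ceil(R_prev / T_hp) * C_hp
ceil(7 / 13) = ceil(0.5385) = 1
Interference = 1 * 6 = 6
R_next = 7 + 6 = 13

13


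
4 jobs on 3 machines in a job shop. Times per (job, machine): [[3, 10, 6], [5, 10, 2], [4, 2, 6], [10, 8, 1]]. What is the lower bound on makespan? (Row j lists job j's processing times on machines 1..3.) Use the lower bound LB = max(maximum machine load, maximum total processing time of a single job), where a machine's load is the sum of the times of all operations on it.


Machine loads:
  Machine 1: 3 + 5 + 4 + 10 = 22
  Machine 2: 10 + 10 + 2 + 8 = 30
  Machine 3: 6 + 2 + 6 + 1 = 15
Max machine load = 30
Job totals:
  Job 1: 19
  Job 2: 17
  Job 3: 12
  Job 4: 19
Max job total = 19
Lower bound = max(30, 19) = 30

30


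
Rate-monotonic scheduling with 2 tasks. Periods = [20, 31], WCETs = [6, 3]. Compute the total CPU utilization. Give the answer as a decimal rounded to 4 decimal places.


Compute individual utilizations (exact fractions):
  Task 1: C/T = 6/20 = 3/10 (approx. 0.3)
  Task 2: C/T = 3/31 (approx. 0.0968)
Total utilization U = 3/10 + 3/31 = 123/310
Rounded to 4 decimal places: U = 0.3968
RM (Liu & Layland) bound for 2 tasks = 0.828427; compare with U = 123/310 (approx. 0.396774)
U <= bound, so schedulable by RM sufficient condition.

0.3968


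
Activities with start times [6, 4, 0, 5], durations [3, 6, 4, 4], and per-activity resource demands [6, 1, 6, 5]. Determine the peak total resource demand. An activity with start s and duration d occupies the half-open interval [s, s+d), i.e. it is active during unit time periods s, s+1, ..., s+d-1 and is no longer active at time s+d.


Each activity i is active on [start_i, start_i + duration_i).
Compute total resource usage per time slot:
  t=0: active resources = [6], total = 6
  t=1: active resources = [6], total = 6
  t=2: active resources = [6], total = 6
  t=3: active resources = [6], total = 6
  t=4: active resources = [1], total = 1
  t=5: active resources = [1, 5], total = 6
  t=6: active resources = [6, 1, 5], total = 12
  t=7: active resources = [6, 1, 5], total = 12
  t=8: active resources = [6, 1, 5], total = 12
  t=9: active resources = [1], total = 1
Peak resource demand = 12

12


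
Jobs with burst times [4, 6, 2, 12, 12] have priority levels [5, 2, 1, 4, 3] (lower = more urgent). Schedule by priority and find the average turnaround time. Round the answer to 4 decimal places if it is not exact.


Sort by priority (ascending = highest first):
Order: [(1, 2), (2, 6), (3, 12), (4, 12), (5, 4)]
Completion times:
  Priority 1, burst=2, C=2
  Priority 2, burst=6, C=8
  Priority 3, burst=12, C=20
  Priority 4, burst=12, C=32
  Priority 5, burst=4, C=36
Average turnaround = 98/5 = 19.6

19.6


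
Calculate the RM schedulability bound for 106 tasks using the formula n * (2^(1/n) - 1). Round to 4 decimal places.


Compute 2^(1/106) = 1.0065605511
Subtract 1: 1.0065605511 - 1 = 0.0065605511
Multiply by n: 106 * 0.0065605511 = 0.6954184166
Round to 4 dp: 0.6954

0.6954


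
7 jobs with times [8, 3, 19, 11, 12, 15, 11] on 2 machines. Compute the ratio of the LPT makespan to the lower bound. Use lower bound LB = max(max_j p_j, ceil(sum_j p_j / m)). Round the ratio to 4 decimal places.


LPT order: [19, 15, 12, 11, 11, 8, 3]
Machine loads after assignment: [41, 38]
LPT makespan = 41
Lower bound = max(max_job, ceil(total/2)) = max(19, 40) = 40
Ratio = 41 / 40 = 1.025

1.025


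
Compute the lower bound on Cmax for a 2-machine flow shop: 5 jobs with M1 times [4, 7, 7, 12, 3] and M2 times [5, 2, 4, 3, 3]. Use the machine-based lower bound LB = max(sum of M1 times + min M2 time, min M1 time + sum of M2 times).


LB1 = sum(M1 times) + min(M2 times) = 33 + 2 = 35
LB2 = min(M1 times) + sum(M2 times) = 3 + 17 = 20
Lower bound = max(LB1, LB2) = max(35, 20) = 35

35


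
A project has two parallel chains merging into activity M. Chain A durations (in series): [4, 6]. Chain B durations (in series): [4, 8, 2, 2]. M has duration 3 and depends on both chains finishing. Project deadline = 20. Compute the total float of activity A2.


Forward pass: ES(A2) = sum of predecessors on chain A = 4
EF = ES + duration = 4 + 6 = 10
Backward pass: LF(M) = deadline = 20; LS(M) = 20 - 3 = 17
LF(A2) = LS(M) - sum(successors on chain A) = 17 - 0 = 17
LS = LF - duration = 17 - 6 = 11
Total float = LS - ES = 11 - 4 = 7

7


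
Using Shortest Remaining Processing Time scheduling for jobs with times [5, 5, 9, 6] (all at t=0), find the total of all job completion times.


Since all jobs arrive at t=0, SRPT equals SPT ordering.
SPT order: [5, 5, 6, 9]
Completion times:
  Job 1: p=5, C=5
  Job 2: p=5, C=10
  Job 3: p=6, C=16
  Job 4: p=9, C=25
Total completion time = 5 + 10 + 16 + 25 = 56

56


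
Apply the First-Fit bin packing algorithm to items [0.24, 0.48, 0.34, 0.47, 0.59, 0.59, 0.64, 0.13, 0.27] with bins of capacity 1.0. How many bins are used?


Place items sequentially using First-Fit:
  Item 0.24 -> new Bin 1
  Item 0.48 -> Bin 1 (now 0.72)
  Item 0.34 -> new Bin 2
  Item 0.47 -> Bin 2 (now 0.81)
  Item 0.59 -> new Bin 3
  Item 0.59 -> new Bin 4
  Item 0.64 -> new Bin 5
  Item 0.13 -> Bin 1 (now 0.85)
  Item 0.27 -> Bin 3 (now 0.86)
Total bins used = 5

5


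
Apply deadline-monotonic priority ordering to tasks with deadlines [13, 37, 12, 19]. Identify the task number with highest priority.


Sort tasks by relative deadline (ascending):
  Task 3: deadline = 12
  Task 1: deadline = 13
  Task 4: deadline = 19
  Task 2: deadline = 37
Priority order (highest first): [3, 1, 4, 2]
Highest priority task = 3

3


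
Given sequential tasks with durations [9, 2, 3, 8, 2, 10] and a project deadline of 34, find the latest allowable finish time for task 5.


LF(activity 5) = deadline - sum of successor durations
Successors: activities 6 through 6 with durations [10]
Sum of successor durations = 10
LF = 34 - 10 = 24

24


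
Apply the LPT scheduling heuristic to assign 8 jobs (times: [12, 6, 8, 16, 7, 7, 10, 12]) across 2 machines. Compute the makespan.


Sort jobs in decreasing order (LPT): [16, 12, 12, 10, 8, 7, 7, 6]
Assign each job to the least loaded machine:
  Machine 1: jobs [16, 10, 7, 6], load = 39
  Machine 2: jobs [12, 12, 8, 7], load = 39
Makespan = max load = 39

39


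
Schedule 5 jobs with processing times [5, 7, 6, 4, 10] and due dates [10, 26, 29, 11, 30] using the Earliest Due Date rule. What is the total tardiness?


Sort by due date (EDD order): [(5, 10), (4, 11), (7, 26), (6, 29), (10, 30)]
Compute completion times and tardiness:
  Job 1: p=5, d=10, C=5, tardiness=max(0,5-10)=0
  Job 2: p=4, d=11, C=9, tardiness=max(0,9-11)=0
  Job 3: p=7, d=26, C=16, tardiness=max(0,16-26)=0
  Job 4: p=6, d=29, C=22, tardiness=max(0,22-29)=0
  Job 5: p=10, d=30, C=32, tardiness=max(0,32-30)=2
Total tardiness = 2

2


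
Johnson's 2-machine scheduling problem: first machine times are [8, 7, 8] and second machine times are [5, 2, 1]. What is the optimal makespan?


Apply Johnson's rule:
  Group 1 (a <= b): []
  Group 2 (a > b): [(1, 8, 5), (2, 7, 2), (3, 8, 1)]
Optimal job order: [1, 2, 3]
Schedule:
  Job 1: M1 done at 8, M2 done at 13
  Job 2: M1 done at 15, M2 done at 17
  Job 3: M1 done at 23, M2 done at 24
Makespan = 24

24


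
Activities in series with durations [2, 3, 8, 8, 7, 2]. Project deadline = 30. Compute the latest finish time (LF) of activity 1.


LF(activity 1) = deadline - sum of successor durations
Successors: activities 2 through 6 with durations [3, 8, 8, 7, 2]
Sum of successor durations = 28
LF = 30 - 28 = 2

2


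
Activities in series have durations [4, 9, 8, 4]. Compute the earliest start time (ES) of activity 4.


Activity 4 starts after activities 1 through 3 complete.
Predecessor durations: [4, 9, 8]
ES = 4 + 9 + 8 = 21

21


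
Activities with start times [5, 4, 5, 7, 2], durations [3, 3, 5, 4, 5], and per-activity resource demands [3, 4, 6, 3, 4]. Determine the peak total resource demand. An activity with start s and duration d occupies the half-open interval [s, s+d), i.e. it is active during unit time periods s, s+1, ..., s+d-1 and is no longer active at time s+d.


Each activity i is active on [start_i, start_i + duration_i).
Compute total resource usage per time slot:
  t=0: active resources = [], total = 0
  t=1: active resources = [], total = 0
  t=2: active resources = [4], total = 4
  t=3: active resources = [4], total = 4
  t=4: active resources = [4, 4], total = 8
  t=5: active resources = [3, 4, 6, 4], total = 17
  t=6: active resources = [3, 4, 6, 4], total = 17
  t=7: active resources = [3, 6, 3], total = 12
  t=8: active resources = [6, 3], total = 9
  t=9: active resources = [6, 3], total = 9
  t=10: active resources = [3], total = 3
Peak resource demand = 17

17


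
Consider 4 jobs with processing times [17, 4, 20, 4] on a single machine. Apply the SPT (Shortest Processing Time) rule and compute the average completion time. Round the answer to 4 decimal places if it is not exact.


Sort jobs by processing time (SPT order): [4, 4, 17, 20]
Compute completion times sequentially:
  Job 1: processing = 4, completes at 4
  Job 2: processing = 4, completes at 8
  Job 3: processing = 17, completes at 25
  Job 4: processing = 20, completes at 45
Sum of completion times = 82
Average completion time = 82/4 = 20.5

20.5


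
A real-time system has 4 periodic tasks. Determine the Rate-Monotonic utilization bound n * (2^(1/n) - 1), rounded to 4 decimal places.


Compute 2^(1/4) = 1.1892071150
Subtract 1: 1.1892071150 - 1 = 0.1892071150
Multiply by n: 4 * 0.1892071150 = 0.7568284600
Round to 4 dp: 0.7568

0.7568


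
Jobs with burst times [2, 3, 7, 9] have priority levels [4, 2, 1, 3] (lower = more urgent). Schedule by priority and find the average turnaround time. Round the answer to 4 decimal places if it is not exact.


Sort by priority (ascending = highest first):
Order: [(1, 7), (2, 3), (3, 9), (4, 2)]
Completion times:
  Priority 1, burst=7, C=7
  Priority 2, burst=3, C=10
  Priority 3, burst=9, C=19
  Priority 4, burst=2, C=21
Average turnaround = 57/4 = 14.25

14.25


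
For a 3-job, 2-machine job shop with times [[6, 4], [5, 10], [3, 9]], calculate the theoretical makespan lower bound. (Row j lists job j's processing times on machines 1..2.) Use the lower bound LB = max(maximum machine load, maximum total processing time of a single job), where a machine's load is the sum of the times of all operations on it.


Machine loads:
  Machine 1: 6 + 5 + 3 = 14
  Machine 2: 4 + 10 + 9 = 23
Max machine load = 23
Job totals:
  Job 1: 10
  Job 2: 15
  Job 3: 12
Max job total = 15
Lower bound = max(23, 15) = 23

23


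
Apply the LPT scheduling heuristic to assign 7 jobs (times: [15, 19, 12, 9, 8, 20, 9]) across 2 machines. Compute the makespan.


Sort jobs in decreasing order (LPT): [20, 19, 15, 12, 9, 9, 8]
Assign each job to the least loaded machine:
  Machine 1: jobs [20, 12, 9, 8], load = 49
  Machine 2: jobs [19, 15, 9], load = 43
Makespan = max load = 49

49


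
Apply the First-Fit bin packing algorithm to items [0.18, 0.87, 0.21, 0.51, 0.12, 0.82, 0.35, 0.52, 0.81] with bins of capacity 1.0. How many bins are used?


Place items sequentially using First-Fit:
  Item 0.18 -> new Bin 1
  Item 0.87 -> new Bin 2
  Item 0.21 -> Bin 1 (now 0.39)
  Item 0.51 -> Bin 1 (now 0.9)
  Item 0.12 -> Bin 2 (now 0.99)
  Item 0.82 -> new Bin 3
  Item 0.35 -> new Bin 4
  Item 0.52 -> Bin 4 (now 0.87)
  Item 0.81 -> new Bin 5
Total bins used = 5

5


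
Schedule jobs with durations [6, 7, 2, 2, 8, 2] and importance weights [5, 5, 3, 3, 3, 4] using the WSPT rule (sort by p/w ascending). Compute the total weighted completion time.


Compute p/w ratios and sort ascending (WSPT): [(2, 4), (2, 3), (2, 3), (6, 5), (7, 5), (8, 3)]
Compute weighted completion times:
  Job (p=2,w=4): C=2, w*C=4*2=8
  Job (p=2,w=3): C=4, w*C=3*4=12
  Job (p=2,w=3): C=6, w*C=3*6=18
  Job (p=6,w=5): C=12, w*C=5*12=60
  Job (p=7,w=5): C=19, w*C=5*19=95
  Job (p=8,w=3): C=27, w*C=3*27=81
Total weighted completion time = 274

274


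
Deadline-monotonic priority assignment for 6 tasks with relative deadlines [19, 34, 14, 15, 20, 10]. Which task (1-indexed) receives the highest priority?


Sort tasks by relative deadline (ascending):
  Task 6: deadline = 10
  Task 3: deadline = 14
  Task 4: deadline = 15
  Task 1: deadline = 19
  Task 5: deadline = 20
  Task 2: deadline = 34
Priority order (highest first): [6, 3, 4, 1, 5, 2]
Highest priority task = 6

6


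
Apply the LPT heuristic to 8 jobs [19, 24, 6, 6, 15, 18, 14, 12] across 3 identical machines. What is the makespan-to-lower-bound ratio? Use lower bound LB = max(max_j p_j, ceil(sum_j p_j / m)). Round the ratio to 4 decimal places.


LPT order: [24, 19, 18, 15, 14, 12, 6, 6]
Machine loads after assignment: [36, 39, 39]
LPT makespan = 39
Lower bound = max(max_job, ceil(total/3)) = max(24, 38) = 38
Ratio = 39 / 38 = 1.0263

1.0263


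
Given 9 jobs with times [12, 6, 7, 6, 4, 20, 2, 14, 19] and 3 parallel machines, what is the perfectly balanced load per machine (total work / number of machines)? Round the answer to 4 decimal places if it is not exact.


Total processing time = 12 + 6 + 7 + 6 + 4 + 20 + 2 + 14 + 19 = 90
Number of machines = 3
Ideal balanced load = 90 / 3 = 30.0

30.0


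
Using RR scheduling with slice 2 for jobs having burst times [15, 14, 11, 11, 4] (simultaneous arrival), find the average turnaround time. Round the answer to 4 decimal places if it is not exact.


Time quantum = 2
Execution trace:
  J1 runs 2 units, time = 2
  J2 runs 2 units, time = 4
  J3 runs 2 units, time = 6
  J4 runs 2 units, time = 8
  J5 runs 2 units, time = 10
  J1 runs 2 units, time = 12
  J2 runs 2 units, time = 14
  J3 runs 2 units, time = 16
  J4 runs 2 units, time = 18
  J5 runs 2 units, time = 20
  J1 runs 2 units, time = 22
  J2 runs 2 units, time = 24
  J3 runs 2 units, time = 26
  J4 runs 2 units, time = 28
  J1 runs 2 units, time = 30
  J2 runs 2 units, time = 32
  J3 runs 2 units, time = 34
  J4 runs 2 units, time = 36
  J1 runs 2 units, time = 38
  J2 runs 2 units, time = 40
  J3 runs 2 units, time = 42
  J4 runs 2 units, time = 44
  J1 runs 2 units, time = 46
  J2 runs 2 units, time = 48
  J3 runs 1 units, time = 49
  J4 runs 1 units, time = 50
  J1 runs 2 units, time = 52
  J2 runs 2 units, time = 54
  J1 runs 1 units, time = 55
Finish times: [55, 54, 49, 50, 20]
Average turnaround = 228/5 = 45.6

45.6


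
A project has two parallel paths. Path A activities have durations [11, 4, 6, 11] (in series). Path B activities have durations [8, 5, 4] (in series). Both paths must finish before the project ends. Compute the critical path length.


Path A total = 11 + 4 + 6 + 11 = 32
Path B total = 8 + 5 + 4 = 17
Critical path = longest path = max(32, 17) = 32

32


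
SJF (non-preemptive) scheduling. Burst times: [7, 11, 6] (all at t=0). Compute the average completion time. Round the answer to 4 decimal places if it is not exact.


SJF order (ascending): [6, 7, 11]
Completion times:
  Job 1: burst=6, C=6
  Job 2: burst=7, C=13
  Job 3: burst=11, C=24
Average completion = 43/3 = 14.3333

14.3333


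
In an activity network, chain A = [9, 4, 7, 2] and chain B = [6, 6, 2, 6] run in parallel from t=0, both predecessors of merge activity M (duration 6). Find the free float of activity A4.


ES(A4) = sum of predecessors on chain A = 20
EF(A4) = ES + duration = 20 + 2 = 22
Successor of A4 is M. ES(M) = max(sum(A), sum(B)) = max(22, 20) = 22
Free float = ES(successor) - EF(current) = 22 - 22 = 0

0


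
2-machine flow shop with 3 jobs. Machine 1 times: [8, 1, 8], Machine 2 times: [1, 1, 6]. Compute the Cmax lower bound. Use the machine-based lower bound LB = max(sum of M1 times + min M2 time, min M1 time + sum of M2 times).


LB1 = sum(M1 times) + min(M2 times) = 17 + 1 = 18
LB2 = min(M1 times) + sum(M2 times) = 1 + 8 = 9
Lower bound = max(LB1, LB2) = max(18, 9) = 18

18


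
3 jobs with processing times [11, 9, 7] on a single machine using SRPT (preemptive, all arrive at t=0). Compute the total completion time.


Since all jobs arrive at t=0, SRPT equals SPT ordering.
SPT order: [7, 9, 11]
Completion times:
  Job 1: p=7, C=7
  Job 2: p=9, C=16
  Job 3: p=11, C=27
Total completion time = 7 + 16 + 27 = 50

50


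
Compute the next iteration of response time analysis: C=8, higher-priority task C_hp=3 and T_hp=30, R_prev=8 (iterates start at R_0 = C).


R_next = C + ceil(R_prev / T_hp) * C_hp
ceil(8 / 30) = ceil(0.2667) = 1
Interference = 1 * 3 = 3
R_next = 8 + 3 = 11

11


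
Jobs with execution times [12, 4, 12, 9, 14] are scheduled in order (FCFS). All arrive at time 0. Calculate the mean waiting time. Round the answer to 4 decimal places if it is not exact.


FCFS order (as given): [12, 4, 12, 9, 14]
Waiting times:
  Job 1: wait = 0
  Job 2: wait = 12
  Job 3: wait = 16
  Job 4: wait = 28
  Job 5: wait = 37
Sum of waiting times = 93
Average waiting time = 93/5 = 18.6

18.6


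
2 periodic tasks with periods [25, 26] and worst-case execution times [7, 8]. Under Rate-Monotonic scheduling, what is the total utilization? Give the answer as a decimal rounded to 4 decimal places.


Compute individual utilizations (exact fractions):
  Task 1: C/T = 7/25 (approx. 0.28)
  Task 2: C/T = 8/26 = 4/13 (approx. 0.3077)
Total utilization U = 7/25 + 4/13 = 191/325
Rounded to 4 decimal places: U = 0.5877
RM (Liu & Layland) bound for 2 tasks = 0.828427; compare with U = 191/325 (approx. 0.587692)
U <= bound, so schedulable by RM sufficient condition.

0.5877


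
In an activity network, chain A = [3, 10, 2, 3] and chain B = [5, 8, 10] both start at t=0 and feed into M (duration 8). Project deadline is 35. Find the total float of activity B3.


Forward pass: ES(B3) = sum of predecessors on chain B = 13
EF = ES + duration = 13 + 10 = 23
Backward pass: LF(M) = deadline = 35; LS(M) = 35 - 8 = 27
LF(B3) = LS(M) - sum(successors on chain B) = 27 - 0 = 27
LS = LF - duration = 27 - 10 = 17
Total float = LS - ES = 17 - 13 = 4

4


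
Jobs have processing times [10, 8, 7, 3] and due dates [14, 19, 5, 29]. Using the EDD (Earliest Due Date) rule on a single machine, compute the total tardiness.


Sort by due date (EDD order): [(7, 5), (10, 14), (8, 19), (3, 29)]
Compute completion times and tardiness:
  Job 1: p=7, d=5, C=7, tardiness=max(0,7-5)=2
  Job 2: p=10, d=14, C=17, tardiness=max(0,17-14)=3
  Job 3: p=8, d=19, C=25, tardiness=max(0,25-19)=6
  Job 4: p=3, d=29, C=28, tardiness=max(0,28-29)=0
Total tardiness = 11

11


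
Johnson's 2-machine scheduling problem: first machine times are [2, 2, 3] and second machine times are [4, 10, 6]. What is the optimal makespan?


Apply Johnson's rule:
  Group 1 (a <= b): [(1, 2, 4), (2, 2, 10), (3, 3, 6)]
  Group 2 (a > b): []
Optimal job order: [1, 2, 3]
Schedule:
  Job 1: M1 done at 2, M2 done at 6
  Job 2: M1 done at 4, M2 done at 16
  Job 3: M1 done at 7, M2 done at 22
Makespan = 22

22


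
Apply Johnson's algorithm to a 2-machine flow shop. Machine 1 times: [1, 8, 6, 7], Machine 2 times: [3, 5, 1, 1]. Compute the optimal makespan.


Apply Johnson's rule:
  Group 1 (a <= b): [(1, 1, 3)]
  Group 2 (a > b): [(2, 8, 5), (3, 6, 1), (4, 7, 1)]
Optimal job order: [1, 2, 3, 4]
Schedule:
  Job 1: M1 done at 1, M2 done at 4
  Job 2: M1 done at 9, M2 done at 14
  Job 3: M1 done at 15, M2 done at 16
  Job 4: M1 done at 22, M2 done at 23
Makespan = 23

23


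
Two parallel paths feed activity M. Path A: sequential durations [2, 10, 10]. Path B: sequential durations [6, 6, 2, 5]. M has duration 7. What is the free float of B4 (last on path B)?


ES(B4) = sum of predecessors on chain B = 14
EF(B4) = ES + duration = 14 + 5 = 19
Successor of B4 is M. ES(M) = max(sum(A), sum(B)) = max(22, 19) = 22
Free float = ES(successor) - EF(current) = 22 - 19 = 3

3
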